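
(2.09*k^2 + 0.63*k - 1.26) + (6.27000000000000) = 2.09*k^2 + 0.63*k + 5.01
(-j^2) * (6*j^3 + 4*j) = -6*j^5 - 4*j^3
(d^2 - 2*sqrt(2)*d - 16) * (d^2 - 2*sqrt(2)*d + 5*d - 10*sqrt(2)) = d^4 - 4*sqrt(2)*d^3 + 5*d^3 - 20*sqrt(2)*d^2 - 8*d^2 - 40*d + 32*sqrt(2)*d + 160*sqrt(2)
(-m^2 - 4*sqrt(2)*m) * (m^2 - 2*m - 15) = -m^4 - 4*sqrt(2)*m^3 + 2*m^3 + 8*sqrt(2)*m^2 + 15*m^2 + 60*sqrt(2)*m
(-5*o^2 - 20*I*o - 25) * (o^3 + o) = -5*o^5 - 20*I*o^4 - 30*o^3 - 20*I*o^2 - 25*o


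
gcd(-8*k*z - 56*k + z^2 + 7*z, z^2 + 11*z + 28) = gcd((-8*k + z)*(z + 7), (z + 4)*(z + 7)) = z + 7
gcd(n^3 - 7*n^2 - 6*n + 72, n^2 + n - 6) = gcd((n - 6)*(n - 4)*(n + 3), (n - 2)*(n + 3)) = n + 3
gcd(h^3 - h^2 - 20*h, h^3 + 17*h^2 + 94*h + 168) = h + 4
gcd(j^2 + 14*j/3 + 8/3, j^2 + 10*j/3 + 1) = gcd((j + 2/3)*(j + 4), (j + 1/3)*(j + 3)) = 1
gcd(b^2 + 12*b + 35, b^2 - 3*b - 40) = b + 5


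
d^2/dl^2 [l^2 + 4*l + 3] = 2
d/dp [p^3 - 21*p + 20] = 3*p^2 - 21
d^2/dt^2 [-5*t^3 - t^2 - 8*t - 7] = -30*t - 2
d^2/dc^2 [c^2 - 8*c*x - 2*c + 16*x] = 2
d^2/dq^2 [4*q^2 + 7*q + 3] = 8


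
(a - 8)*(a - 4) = a^2 - 12*a + 32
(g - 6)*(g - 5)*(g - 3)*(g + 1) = g^4 - 13*g^3 + 49*g^2 - 27*g - 90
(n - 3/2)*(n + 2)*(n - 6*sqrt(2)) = n^3 - 6*sqrt(2)*n^2 + n^2/2 - 3*sqrt(2)*n - 3*n + 18*sqrt(2)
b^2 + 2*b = b*(b + 2)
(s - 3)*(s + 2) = s^2 - s - 6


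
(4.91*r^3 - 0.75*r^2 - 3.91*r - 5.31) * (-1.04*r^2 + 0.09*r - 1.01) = -5.1064*r^5 + 1.2219*r^4 - 0.960199999999999*r^3 + 5.928*r^2 + 3.4712*r + 5.3631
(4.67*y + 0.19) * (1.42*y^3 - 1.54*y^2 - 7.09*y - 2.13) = 6.6314*y^4 - 6.922*y^3 - 33.4029*y^2 - 11.2942*y - 0.4047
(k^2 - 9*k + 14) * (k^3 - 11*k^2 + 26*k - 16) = k^5 - 20*k^4 + 139*k^3 - 404*k^2 + 508*k - 224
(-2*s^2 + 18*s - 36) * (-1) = 2*s^2 - 18*s + 36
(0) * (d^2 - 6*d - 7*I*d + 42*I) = 0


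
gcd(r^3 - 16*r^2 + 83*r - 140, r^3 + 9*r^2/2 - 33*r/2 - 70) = r - 4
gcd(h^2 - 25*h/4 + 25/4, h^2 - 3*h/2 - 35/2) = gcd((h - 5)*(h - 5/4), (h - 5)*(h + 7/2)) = h - 5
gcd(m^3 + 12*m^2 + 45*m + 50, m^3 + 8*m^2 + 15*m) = m + 5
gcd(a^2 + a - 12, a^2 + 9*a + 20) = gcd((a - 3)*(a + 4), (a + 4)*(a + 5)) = a + 4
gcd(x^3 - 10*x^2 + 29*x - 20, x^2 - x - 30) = 1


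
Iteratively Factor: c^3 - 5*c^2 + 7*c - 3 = (c - 1)*(c^2 - 4*c + 3) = (c - 1)^2*(c - 3)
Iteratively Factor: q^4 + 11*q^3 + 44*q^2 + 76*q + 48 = (q + 2)*(q^3 + 9*q^2 + 26*q + 24) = (q + 2)^2*(q^2 + 7*q + 12) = (q + 2)^2*(q + 3)*(q + 4)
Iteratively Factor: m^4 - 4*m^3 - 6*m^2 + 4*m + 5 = (m + 1)*(m^3 - 5*m^2 - m + 5) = (m + 1)^2*(m^2 - 6*m + 5) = (m - 1)*(m + 1)^2*(m - 5)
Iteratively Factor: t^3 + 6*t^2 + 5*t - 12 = (t - 1)*(t^2 + 7*t + 12) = (t - 1)*(t + 3)*(t + 4)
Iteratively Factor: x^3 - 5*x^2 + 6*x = (x - 3)*(x^2 - 2*x) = x*(x - 3)*(x - 2)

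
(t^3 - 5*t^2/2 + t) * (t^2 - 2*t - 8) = t^5 - 9*t^4/2 - 2*t^3 + 18*t^2 - 8*t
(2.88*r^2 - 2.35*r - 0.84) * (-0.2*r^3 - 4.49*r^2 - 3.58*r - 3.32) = -0.576*r^5 - 12.4612*r^4 + 0.4091*r^3 + 2.623*r^2 + 10.8092*r + 2.7888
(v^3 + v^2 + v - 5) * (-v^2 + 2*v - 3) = -v^5 + v^4 - 2*v^3 + 4*v^2 - 13*v + 15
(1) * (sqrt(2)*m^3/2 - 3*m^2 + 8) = sqrt(2)*m^3/2 - 3*m^2 + 8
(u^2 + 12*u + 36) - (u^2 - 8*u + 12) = 20*u + 24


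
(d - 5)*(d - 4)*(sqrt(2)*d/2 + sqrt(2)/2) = sqrt(2)*d^3/2 - 4*sqrt(2)*d^2 + 11*sqrt(2)*d/2 + 10*sqrt(2)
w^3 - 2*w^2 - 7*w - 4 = (w - 4)*(w + 1)^2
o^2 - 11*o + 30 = (o - 6)*(o - 5)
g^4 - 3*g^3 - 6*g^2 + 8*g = g*(g - 4)*(g - 1)*(g + 2)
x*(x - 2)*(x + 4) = x^3 + 2*x^2 - 8*x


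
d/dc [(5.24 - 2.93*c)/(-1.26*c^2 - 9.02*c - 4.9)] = (-3.6918*c^2 + 13.2048*c + 61.6218)/(1.5876*c^4 + 22.7304*c^3 + 93.7084*c^2 + 88.396*c + 24.01)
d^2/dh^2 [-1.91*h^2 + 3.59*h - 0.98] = -3.82000000000000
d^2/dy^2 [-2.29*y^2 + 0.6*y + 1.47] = -4.58000000000000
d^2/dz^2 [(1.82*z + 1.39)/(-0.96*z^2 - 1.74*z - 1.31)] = (-(1.82*z + 1.39)*(1.92*z + 1.74)*(3.84*z + 3.48) + (10.4832*z + 9.0024)*(0.96*z^2 + 1.74*z + 1.31))/(0.96*z^2 + 1.74*z + 1.31)^3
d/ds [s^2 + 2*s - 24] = 2*s + 2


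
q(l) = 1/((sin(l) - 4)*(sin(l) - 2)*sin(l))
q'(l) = -cos(l)/((sin(l) - 4)*(sin(l) - 2)*sin(l)^2) - cos(l)/((sin(l) - 4)*(sin(l) - 2)^2*sin(l)) - cos(l)/((sin(l) - 4)^2*(sin(l) - 2)*sin(l))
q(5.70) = -0.16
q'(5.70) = -0.32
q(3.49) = -0.29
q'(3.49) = 0.97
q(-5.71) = 0.37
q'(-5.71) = -0.27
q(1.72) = 0.33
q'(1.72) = -0.02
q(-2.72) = -0.23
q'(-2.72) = 0.65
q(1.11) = 0.33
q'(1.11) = 0.02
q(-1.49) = -0.07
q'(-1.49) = -0.01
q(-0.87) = -0.10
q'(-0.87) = -0.12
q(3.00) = 0.99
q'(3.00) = 6.15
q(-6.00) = 0.56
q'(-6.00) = -1.46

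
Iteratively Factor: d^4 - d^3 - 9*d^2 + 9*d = (d - 1)*(d^3 - 9*d) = (d - 3)*(d - 1)*(d^2 + 3*d) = d*(d - 3)*(d - 1)*(d + 3)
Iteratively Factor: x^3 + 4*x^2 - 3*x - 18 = (x - 2)*(x^2 + 6*x + 9) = (x - 2)*(x + 3)*(x + 3)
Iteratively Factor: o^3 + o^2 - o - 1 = (o + 1)*(o^2 - 1) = (o + 1)^2*(o - 1)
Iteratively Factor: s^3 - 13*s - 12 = (s + 3)*(s^2 - 3*s - 4) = (s + 1)*(s + 3)*(s - 4)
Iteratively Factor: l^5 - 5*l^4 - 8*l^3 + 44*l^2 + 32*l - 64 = (l + 2)*(l^4 - 7*l^3 + 6*l^2 + 32*l - 32) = (l + 2)^2*(l^3 - 9*l^2 + 24*l - 16) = (l - 4)*(l + 2)^2*(l^2 - 5*l + 4) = (l - 4)^2*(l + 2)^2*(l - 1)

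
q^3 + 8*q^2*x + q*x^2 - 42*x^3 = (q - 2*x)*(q + 3*x)*(q + 7*x)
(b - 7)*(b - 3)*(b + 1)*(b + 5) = b^4 - 4*b^3 - 34*b^2 + 76*b + 105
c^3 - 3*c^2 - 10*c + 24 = (c - 4)*(c - 2)*(c + 3)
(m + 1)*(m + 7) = m^2 + 8*m + 7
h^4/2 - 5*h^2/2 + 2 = (h/2 + 1/2)*(h - 2)*(h - 1)*(h + 2)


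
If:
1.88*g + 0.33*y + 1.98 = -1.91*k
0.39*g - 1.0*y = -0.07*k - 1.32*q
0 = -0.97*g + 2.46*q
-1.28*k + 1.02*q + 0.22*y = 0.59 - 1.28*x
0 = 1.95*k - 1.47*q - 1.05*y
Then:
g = -0.53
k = -0.43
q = -0.21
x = 0.28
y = -0.51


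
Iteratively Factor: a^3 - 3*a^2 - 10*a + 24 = (a - 2)*(a^2 - a - 12) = (a - 2)*(a + 3)*(a - 4)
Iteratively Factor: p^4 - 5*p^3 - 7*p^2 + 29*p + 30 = (p - 3)*(p^3 - 2*p^2 - 13*p - 10) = (p - 3)*(p + 2)*(p^2 - 4*p - 5) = (p - 3)*(p + 1)*(p + 2)*(p - 5)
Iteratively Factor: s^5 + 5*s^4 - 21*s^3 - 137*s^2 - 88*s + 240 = (s + 4)*(s^4 + s^3 - 25*s^2 - 37*s + 60) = (s - 1)*(s + 4)*(s^3 + 2*s^2 - 23*s - 60) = (s - 1)*(s + 3)*(s + 4)*(s^2 - s - 20) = (s - 1)*(s + 3)*(s + 4)^2*(s - 5)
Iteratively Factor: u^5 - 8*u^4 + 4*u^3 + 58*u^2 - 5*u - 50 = (u - 5)*(u^4 - 3*u^3 - 11*u^2 + 3*u + 10) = (u - 5)*(u + 1)*(u^3 - 4*u^2 - 7*u + 10) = (u - 5)*(u - 1)*(u + 1)*(u^2 - 3*u - 10) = (u - 5)^2*(u - 1)*(u + 1)*(u + 2)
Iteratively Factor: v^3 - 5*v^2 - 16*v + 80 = (v + 4)*(v^2 - 9*v + 20) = (v - 4)*(v + 4)*(v - 5)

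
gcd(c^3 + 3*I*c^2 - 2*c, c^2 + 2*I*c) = c^2 + 2*I*c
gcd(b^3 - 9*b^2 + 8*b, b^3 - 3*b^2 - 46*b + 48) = b^2 - 9*b + 8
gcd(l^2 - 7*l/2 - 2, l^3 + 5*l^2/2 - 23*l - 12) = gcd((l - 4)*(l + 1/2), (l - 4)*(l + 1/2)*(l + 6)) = l^2 - 7*l/2 - 2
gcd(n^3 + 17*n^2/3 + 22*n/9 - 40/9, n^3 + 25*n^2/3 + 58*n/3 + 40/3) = n^2 + 19*n/3 + 20/3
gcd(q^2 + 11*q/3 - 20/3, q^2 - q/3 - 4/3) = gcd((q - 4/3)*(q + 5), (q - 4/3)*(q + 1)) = q - 4/3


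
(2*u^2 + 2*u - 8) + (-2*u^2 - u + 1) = u - 7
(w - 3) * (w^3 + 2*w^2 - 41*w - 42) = w^4 - w^3 - 47*w^2 + 81*w + 126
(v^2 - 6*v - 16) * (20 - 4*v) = -4*v^3 + 44*v^2 - 56*v - 320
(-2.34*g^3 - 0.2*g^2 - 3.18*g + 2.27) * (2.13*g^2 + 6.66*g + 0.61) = -4.9842*g^5 - 16.0104*g^4 - 9.5328*g^3 - 16.4657*g^2 + 13.1784*g + 1.3847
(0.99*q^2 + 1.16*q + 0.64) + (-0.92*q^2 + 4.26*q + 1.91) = 0.07*q^2 + 5.42*q + 2.55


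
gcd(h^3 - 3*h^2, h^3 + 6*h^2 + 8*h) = h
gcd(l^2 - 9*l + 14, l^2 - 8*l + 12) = l - 2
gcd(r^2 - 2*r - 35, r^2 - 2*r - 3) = 1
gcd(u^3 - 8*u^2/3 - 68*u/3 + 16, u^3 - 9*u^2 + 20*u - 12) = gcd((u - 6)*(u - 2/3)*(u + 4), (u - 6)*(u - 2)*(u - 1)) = u - 6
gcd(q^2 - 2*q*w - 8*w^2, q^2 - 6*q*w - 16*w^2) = q + 2*w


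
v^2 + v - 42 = (v - 6)*(v + 7)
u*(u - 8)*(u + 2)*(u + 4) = u^4 - 2*u^3 - 40*u^2 - 64*u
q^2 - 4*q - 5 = (q - 5)*(q + 1)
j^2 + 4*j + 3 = (j + 1)*(j + 3)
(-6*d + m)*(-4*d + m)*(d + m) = 24*d^3 + 14*d^2*m - 9*d*m^2 + m^3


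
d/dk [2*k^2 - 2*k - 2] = 4*k - 2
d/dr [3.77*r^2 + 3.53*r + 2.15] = 7.54*r + 3.53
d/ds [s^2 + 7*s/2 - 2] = 2*s + 7/2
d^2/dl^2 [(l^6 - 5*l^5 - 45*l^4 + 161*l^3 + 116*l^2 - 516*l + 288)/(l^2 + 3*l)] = 6*(2*l^8 + 10*l^7 - 25*l^6 - 225*l^5 - 405*l^4 + 195*l^3 + 288*l^2 + 864*l + 864)/(l^3*(l^3 + 9*l^2 + 27*l + 27))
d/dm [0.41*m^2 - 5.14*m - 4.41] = 0.82*m - 5.14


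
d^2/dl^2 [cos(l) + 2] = -cos(l)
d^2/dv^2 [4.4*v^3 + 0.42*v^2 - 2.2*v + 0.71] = 26.4*v + 0.84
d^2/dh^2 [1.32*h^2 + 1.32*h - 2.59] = 2.64000000000000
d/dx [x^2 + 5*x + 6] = 2*x + 5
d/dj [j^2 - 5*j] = 2*j - 5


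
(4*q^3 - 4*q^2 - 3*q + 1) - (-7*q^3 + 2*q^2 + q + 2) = 11*q^3 - 6*q^2 - 4*q - 1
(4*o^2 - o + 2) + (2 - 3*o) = 4*o^2 - 4*o + 4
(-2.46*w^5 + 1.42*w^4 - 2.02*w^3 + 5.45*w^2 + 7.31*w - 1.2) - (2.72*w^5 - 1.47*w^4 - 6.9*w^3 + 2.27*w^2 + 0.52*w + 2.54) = -5.18*w^5 + 2.89*w^4 + 4.88*w^3 + 3.18*w^2 + 6.79*w - 3.74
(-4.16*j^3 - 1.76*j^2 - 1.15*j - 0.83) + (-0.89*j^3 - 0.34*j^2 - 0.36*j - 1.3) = -5.05*j^3 - 2.1*j^2 - 1.51*j - 2.13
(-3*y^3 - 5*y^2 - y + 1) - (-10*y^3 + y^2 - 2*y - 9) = 7*y^3 - 6*y^2 + y + 10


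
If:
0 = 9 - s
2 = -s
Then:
No Solution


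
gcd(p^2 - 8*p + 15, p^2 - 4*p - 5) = p - 5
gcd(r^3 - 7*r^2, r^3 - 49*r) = r^2 - 7*r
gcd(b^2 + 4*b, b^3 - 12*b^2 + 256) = b + 4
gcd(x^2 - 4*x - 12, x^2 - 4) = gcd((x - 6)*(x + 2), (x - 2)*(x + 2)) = x + 2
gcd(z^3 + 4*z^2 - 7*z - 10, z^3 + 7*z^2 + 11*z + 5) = z^2 + 6*z + 5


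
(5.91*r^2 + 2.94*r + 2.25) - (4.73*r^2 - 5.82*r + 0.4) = 1.18*r^2 + 8.76*r + 1.85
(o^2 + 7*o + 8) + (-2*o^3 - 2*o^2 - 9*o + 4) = -2*o^3 - o^2 - 2*o + 12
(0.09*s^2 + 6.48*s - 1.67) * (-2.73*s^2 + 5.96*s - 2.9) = -0.2457*s^4 - 17.154*s^3 + 42.9189*s^2 - 28.7452*s + 4.843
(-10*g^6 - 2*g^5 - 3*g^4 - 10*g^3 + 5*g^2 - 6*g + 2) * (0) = 0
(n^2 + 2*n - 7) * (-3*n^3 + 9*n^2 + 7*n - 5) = -3*n^5 + 3*n^4 + 46*n^3 - 54*n^2 - 59*n + 35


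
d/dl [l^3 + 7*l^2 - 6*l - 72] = 3*l^2 + 14*l - 6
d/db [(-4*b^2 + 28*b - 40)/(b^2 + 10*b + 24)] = 4*(-17*b^2 - 28*b + 268)/(b^4 + 20*b^3 + 148*b^2 + 480*b + 576)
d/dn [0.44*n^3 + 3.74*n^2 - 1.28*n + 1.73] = 1.32*n^2 + 7.48*n - 1.28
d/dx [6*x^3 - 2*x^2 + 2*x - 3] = 18*x^2 - 4*x + 2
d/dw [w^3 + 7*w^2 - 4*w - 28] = 3*w^2 + 14*w - 4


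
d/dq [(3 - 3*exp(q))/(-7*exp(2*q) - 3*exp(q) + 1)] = 3*((1 - exp(q))*(14*exp(q) + 3) + 7*exp(2*q) + 3*exp(q) - 1)*exp(q)/(7*exp(2*q) + 3*exp(q) - 1)^2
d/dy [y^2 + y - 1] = 2*y + 1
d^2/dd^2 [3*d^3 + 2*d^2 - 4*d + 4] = 18*d + 4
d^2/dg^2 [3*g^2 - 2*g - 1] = 6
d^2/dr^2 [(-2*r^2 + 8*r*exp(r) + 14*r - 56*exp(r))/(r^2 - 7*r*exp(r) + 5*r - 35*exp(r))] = 2*((-(7*r*exp(r) + 49*exp(r) - 2)*(r^2 - 4*r*exp(r) - 7*r + 28*exp(r)) + 2*(4*r*exp(r) - 2*r - 24*exp(r) + 7)*(7*r*exp(r) - 2*r + 42*exp(r) - 5))*(r^2 - 7*r*exp(r) + 5*r - 35*exp(r)) + 2*(2*r*exp(r) - 10*exp(r) - 1)*(r^2 - 7*r*exp(r) + 5*r - 35*exp(r))^2 - 2*(r^2 - 4*r*exp(r) - 7*r + 28*exp(r))*(7*r*exp(r) - 2*r + 42*exp(r) - 5)^2)/(r^2 - 7*r*exp(r) + 5*r - 35*exp(r))^3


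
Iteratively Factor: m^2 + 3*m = (m + 3)*(m)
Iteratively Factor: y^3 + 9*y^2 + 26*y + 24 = (y + 2)*(y^2 + 7*y + 12) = (y + 2)*(y + 4)*(y + 3)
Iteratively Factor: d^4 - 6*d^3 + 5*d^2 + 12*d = (d - 3)*(d^3 - 3*d^2 - 4*d) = d*(d - 3)*(d^2 - 3*d - 4) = d*(d - 3)*(d + 1)*(d - 4)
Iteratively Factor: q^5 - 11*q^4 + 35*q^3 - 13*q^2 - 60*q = (q)*(q^4 - 11*q^3 + 35*q^2 - 13*q - 60) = q*(q + 1)*(q^3 - 12*q^2 + 47*q - 60) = q*(q - 3)*(q + 1)*(q^2 - 9*q + 20) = q*(q - 4)*(q - 3)*(q + 1)*(q - 5)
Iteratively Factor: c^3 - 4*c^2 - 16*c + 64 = (c - 4)*(c^2 - 16) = (c - 4)^2*(c + 4)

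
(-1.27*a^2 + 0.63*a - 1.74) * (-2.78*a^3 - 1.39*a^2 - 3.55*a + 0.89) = 3.5306*a^5 + 0.0139*a^4 + 8.47*a^3 - 0.9482*a^2 + 6.7377*a - 1.5486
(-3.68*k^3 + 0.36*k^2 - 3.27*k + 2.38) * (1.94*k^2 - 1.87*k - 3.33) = -7.1392*k^5 + 7.58*k^4 + 5.2374*k^3 + 9.5333*k^2 + 6.4385*k - 7.9254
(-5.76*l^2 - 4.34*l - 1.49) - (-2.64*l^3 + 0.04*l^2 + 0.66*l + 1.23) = 2.64*l^3 - 5.8*l^2 - 5.0*l - 2.72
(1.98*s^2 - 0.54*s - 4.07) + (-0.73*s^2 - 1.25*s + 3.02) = 1.25*s^2 - 1.79*s - 1.05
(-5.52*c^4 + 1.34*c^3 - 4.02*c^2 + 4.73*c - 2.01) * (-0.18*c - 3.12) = 0.9936*c^5 + 16.9812*c^4 - 3.4572*c^3 + 11.691*c^2 - 14.3958*c + 6.2712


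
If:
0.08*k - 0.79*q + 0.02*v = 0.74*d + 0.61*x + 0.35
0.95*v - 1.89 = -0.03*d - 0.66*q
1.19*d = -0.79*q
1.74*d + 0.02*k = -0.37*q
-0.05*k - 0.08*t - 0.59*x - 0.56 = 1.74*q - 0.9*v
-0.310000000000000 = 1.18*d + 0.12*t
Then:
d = -0.15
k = 9.01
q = 0.23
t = -1.08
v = 1.83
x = 0.56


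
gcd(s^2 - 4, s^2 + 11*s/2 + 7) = s + 2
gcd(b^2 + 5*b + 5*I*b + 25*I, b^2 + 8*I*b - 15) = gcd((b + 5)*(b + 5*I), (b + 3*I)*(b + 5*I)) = b + 5*I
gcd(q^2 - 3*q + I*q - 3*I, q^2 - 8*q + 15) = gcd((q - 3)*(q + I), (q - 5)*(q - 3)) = q - 3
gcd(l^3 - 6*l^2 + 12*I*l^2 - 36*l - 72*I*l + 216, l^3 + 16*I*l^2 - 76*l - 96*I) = l + 6*I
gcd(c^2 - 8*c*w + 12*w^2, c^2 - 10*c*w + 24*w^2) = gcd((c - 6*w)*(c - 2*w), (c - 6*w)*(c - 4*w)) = -c + 6*w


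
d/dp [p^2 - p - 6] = 2*p - 1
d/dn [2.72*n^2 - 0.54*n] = 5.44*n - 0.54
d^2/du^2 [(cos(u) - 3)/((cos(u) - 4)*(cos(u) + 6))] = (14*(1 - cos(u)^2)^2 - cos(u)^5 - 124*cos(u)^3 + 262*cos(u)^2 - 324*cos(u) - 86)/((cos(u) - 4)^3*(cos(u) + 6)^3)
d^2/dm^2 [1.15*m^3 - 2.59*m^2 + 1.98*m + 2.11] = 6.9*m - 5.18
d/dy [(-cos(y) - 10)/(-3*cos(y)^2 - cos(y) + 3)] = (-3*sin(y)^2 + 60*cos(y) + 16)*sin(y)/(-3*sin(y)^2 + cos(y))^2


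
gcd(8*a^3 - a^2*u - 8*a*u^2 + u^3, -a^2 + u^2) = -a^2 + u^2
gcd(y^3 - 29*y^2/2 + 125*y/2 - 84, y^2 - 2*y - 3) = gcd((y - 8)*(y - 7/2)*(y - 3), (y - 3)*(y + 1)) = y - 3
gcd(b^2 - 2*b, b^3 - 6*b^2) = b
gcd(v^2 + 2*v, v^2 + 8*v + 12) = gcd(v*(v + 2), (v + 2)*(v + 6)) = v + 2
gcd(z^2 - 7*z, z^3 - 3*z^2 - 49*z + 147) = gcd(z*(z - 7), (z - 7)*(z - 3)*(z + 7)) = z - 7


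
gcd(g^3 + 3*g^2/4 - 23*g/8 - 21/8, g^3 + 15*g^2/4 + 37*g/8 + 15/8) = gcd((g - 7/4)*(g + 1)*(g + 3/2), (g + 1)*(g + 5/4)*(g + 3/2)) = g^2 + 5*g/2 + 3/2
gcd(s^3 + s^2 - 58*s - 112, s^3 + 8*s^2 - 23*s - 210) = s + 7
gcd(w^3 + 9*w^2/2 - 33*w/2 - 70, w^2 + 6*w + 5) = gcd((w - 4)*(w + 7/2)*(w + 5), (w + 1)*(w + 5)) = w + 5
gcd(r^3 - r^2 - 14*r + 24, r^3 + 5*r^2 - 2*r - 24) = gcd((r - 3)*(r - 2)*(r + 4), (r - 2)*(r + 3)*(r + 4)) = r^2 + 2*r - 8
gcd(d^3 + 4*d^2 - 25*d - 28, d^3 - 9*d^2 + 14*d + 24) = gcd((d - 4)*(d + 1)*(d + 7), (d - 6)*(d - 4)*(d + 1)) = d^2 - 3*d - 4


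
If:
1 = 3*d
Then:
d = 1/3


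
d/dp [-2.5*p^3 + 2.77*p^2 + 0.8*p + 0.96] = -7.5*p^2 + 5.54*p + 0.8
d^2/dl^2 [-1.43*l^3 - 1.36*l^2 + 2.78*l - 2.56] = -8.58*l - 2.72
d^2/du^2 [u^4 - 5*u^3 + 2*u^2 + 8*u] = 12*u^2 - 30*u + 4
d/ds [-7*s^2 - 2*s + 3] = -14*s - 2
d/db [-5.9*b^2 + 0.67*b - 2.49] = 0.67 - 11.8*b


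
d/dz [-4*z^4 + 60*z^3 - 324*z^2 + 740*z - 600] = -16*z^3 + 180*z^2 - 648*z + 740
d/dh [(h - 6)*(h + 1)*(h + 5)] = 3*h^2 - 31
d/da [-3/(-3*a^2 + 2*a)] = 6*(1 - 3*a)/(a^2*(3*a - 2)^2)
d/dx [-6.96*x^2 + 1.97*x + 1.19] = 1.97 - 13.92*x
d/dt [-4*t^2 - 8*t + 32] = -8*t - 8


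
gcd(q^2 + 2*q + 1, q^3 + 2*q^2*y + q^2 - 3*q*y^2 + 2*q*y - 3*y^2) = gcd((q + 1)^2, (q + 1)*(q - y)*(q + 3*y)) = q + 1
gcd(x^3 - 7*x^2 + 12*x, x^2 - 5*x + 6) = x - 3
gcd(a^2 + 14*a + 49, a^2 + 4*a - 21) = a + 7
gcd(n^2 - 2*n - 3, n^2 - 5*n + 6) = n - 3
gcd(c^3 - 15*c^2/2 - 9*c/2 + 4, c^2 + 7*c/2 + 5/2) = c + 1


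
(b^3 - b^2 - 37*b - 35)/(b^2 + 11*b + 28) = (b^3 - b^2 - 37*b - 35)/(b^2 + 11*b + 28)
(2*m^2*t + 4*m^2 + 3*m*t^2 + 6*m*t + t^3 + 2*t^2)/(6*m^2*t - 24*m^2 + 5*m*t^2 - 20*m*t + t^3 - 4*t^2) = (m*t + 2*m + t^2 + 2*t)/(3*m*t - 12*m + t^2 - 4*t)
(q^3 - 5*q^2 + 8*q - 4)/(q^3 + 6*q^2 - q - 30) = (q^2 - 3*q + 2)/(q^2 + 8*q + 15)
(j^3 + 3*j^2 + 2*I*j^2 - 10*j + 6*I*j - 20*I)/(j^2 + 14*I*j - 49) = (j^3 + j^2*(3 + 2*I) + j*(-10 + 6*I) - 20*I)/(j^2 + 14*I*j - 49)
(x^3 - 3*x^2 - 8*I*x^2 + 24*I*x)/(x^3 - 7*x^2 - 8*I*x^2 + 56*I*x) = (x - 3)/(x - 7)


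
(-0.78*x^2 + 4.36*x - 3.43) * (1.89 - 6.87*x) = 5.3586*x^3 - 31.4274*x^2 + 31.8045*x - 6.4827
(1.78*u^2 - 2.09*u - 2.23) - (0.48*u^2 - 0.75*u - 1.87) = 1.3*u^2 - 1.34*u - 0.36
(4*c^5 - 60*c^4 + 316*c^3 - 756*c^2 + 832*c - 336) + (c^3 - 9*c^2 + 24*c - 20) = 4*c^5 - 60*c^4 + 317*c^3 - 765*c^2 + 856*c - 356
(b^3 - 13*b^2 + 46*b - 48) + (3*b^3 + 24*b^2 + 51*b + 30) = 4*b^3 + 11*b^2 + 97*b - 18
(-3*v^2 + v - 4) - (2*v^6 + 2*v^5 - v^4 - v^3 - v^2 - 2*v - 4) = -2*v^6 - 2*v^5 + v^4 + v^3 - 2*v^2 + 3*v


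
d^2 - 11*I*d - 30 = (d - 6*I)*(d - 5*I)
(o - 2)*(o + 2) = o^2 - 4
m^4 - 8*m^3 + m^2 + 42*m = m*(m - 7)*(m - 3)*(m + 2)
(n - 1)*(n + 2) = n^2 + n - 2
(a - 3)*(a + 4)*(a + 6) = a^3 + 7*a^2 - 6*a - 72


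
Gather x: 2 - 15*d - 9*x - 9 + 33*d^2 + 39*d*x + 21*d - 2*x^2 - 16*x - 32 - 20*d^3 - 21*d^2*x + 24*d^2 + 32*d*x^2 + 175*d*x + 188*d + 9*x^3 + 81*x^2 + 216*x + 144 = -20*d^3 + 57*d^2 + 194*d + 9*x^3 + x^2*(32*d + 79) + x*(-21*d^2 + 214*d + 191) + 105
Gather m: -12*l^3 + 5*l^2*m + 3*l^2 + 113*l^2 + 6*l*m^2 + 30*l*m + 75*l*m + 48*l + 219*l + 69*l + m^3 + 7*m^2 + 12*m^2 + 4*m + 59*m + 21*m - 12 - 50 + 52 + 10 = -12*l^3 + 116*l^2 + 336*l + m^3 + m^2*(6*l + 19) + m*(5*l^2 + 105*l + 84)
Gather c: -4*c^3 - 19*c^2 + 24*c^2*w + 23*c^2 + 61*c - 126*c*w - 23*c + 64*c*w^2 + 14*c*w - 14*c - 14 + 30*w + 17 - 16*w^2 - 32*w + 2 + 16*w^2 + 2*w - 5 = -4*c^3 + c^2*(24*w + 4) + c*(64*w^2 - 112*w + 24)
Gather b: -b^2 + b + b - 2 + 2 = -b^2 + 2*b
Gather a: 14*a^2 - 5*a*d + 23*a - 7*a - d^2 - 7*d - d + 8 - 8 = 14*a^2 + a*(16 - 5*d) - d^2 - 8*d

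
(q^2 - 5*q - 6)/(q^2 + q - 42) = (q + 1)/(q + 7)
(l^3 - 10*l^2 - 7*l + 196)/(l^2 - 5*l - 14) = (l^2 - 3*l - 28)/(l + 2)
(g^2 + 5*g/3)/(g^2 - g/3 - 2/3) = g*(3*g + 5)/(3*g^2 - g - 2)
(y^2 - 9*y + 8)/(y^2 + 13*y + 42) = (y^2 - 9*y + 8)/(y^2 + 13*y + 42)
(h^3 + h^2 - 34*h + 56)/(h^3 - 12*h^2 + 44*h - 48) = (h + 7)/(h - 6)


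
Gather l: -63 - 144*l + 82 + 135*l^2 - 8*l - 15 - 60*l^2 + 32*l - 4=75*l^2 - 120*l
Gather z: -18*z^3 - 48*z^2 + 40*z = -18*z^3 - 48*z^2 + 40*z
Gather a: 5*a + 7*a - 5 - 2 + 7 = 12*a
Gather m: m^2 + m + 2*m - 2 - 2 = m^2 + 3*m - 4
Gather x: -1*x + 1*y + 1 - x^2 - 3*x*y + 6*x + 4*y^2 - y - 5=-x^2 + x*(5 - 3*y) + 4*y^2 - 4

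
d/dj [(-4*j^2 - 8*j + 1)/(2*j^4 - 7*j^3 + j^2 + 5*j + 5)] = (16*j^5 + 20*j^4 - 120*j^3 + 9*j^2 - 42*j - 45)/(4*j^8 - 28*j^7 + 53*j^6 + 6*j^5 - 49*j^4 - 60*j^3 + 35*j^2 + 50*j + 25)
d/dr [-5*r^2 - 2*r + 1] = -10*r - 2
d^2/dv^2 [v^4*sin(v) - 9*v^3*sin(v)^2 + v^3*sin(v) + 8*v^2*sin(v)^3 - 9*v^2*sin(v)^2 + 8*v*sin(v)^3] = -v^4*sin(v) + 36*v^3*sin(v)^2 - v^3*sin(v) + 8*v^3*cos(v) - 18*v^3 - 72*v^2*sin(v)^3 + 36*v^2*sin(v)^2 - 108*v^2*sin(v)*cos(v) + 60*v^2*sin(v) + 6*v^2*cos(v) - 18*v^2 - 72*v*sin(v)^3 + 96*v*sin(v)^2*cos(v) - 54*v*sin(v)^2 - 72*v*sin(v)*cos(v) + 54*v*sin(v) + 16*sin(v)^3 + 48*sin(v)^2*cos(v) - 18*sin(v)^2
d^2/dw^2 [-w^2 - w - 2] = -2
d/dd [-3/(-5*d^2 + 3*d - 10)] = 3*(3 - 10*d)/(5*d^2 - 3*d + 10)^2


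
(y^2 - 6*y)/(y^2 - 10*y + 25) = y*(y - 6)/(y^2 - 10*y + 25)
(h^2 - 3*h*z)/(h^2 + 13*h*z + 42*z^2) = h*(h - 3*z)/(h^2 + 13*h*z + 42*z^2)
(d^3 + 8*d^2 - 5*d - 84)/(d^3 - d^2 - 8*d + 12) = (d^3 + 8*d^2 - 5*d - 84)/(d^3 - d^2 - 8*d + 12)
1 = 1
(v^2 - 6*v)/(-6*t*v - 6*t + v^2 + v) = v*(6 - v)/(6*t*v + 6*t - v^2 - v)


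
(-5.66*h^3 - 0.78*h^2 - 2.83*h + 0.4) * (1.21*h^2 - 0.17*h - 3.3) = -6.8486*h^5 + 0.0184000000000001*h^4 + 15.3863*h^3 + 3.5391*h^2 + 9.271*h - 1.32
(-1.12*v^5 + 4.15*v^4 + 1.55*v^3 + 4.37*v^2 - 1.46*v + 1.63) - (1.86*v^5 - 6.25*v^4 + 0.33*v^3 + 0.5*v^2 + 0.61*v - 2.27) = -2.98*v^5 + 10.4*v^4 + 1.22*v^3 + 3.87*v^2 - 2.07*v + 3.9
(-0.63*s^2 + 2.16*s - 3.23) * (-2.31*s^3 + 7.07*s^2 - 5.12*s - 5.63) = 1.4553*s^5 - 9.4437*s^4 + 25.9581*s^3 - 30.3484*s^2 + 4.3768*s + 18.1849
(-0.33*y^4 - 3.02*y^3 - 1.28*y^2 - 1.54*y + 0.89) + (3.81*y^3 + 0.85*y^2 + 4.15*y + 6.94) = -0.33*y^4 + 0.79*y^3 - 0.43*y^2 + 2.61*y + 7.83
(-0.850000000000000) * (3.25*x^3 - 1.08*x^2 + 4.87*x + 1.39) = -2.7625*x^3 + 0.918*x^2 - 4.1395*x - 1.1815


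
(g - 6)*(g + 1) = g^2 - 5*g - 6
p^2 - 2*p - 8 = (p - 4)*(p + 2)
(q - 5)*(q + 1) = q^2 - 4*q - 5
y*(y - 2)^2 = y^3 - 4*y^2 + 4*y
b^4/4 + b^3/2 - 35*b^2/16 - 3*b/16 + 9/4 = (b/4 + 1/4)*(b - 3/2)^2*(b + 4)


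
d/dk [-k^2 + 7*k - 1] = 7 - 2*k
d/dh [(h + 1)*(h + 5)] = 2*h + 6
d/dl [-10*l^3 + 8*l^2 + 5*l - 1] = -30*l^2 + 16*l + 5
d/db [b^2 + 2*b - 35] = 2*b + 2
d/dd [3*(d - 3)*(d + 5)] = 6*d + 6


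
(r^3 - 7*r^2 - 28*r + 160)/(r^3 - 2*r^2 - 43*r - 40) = (r - 4)/(r + 1)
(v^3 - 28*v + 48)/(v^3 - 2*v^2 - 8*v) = (v^2 + 4*v - 12)/(v*(v + 2))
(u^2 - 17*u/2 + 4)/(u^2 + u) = (u^2 - 17*u/2 + 4)/(u*(u + 1))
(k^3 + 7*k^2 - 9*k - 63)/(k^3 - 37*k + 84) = (k + 3)/(k - 4)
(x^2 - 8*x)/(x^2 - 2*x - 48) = x/(x + 6)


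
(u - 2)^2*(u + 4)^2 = u^4 + 4*u^3 - 12*u^2 - 32*u + 64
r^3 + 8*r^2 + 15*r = r*(r + 3)*(r + 5)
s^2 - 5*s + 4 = (s - 4)*(s - 1)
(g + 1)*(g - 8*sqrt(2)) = g^2 - 8*sqrt(2)*g + g - 8*sqrt(2)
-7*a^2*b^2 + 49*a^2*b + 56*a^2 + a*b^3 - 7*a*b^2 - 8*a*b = (-7*a + b)*(b - 8)*(a*b + a)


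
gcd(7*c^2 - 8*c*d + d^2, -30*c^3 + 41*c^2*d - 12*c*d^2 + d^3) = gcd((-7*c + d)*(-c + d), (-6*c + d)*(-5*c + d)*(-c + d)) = c - d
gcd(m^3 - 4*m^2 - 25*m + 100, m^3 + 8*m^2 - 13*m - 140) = m^2 + m - 20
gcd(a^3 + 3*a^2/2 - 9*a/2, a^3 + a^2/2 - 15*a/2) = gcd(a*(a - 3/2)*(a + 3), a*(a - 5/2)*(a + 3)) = a^2 + 3*a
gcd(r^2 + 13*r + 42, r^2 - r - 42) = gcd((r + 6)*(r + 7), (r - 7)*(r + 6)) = r + 6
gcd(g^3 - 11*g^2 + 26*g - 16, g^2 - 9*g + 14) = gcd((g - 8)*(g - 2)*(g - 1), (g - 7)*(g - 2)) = g - 2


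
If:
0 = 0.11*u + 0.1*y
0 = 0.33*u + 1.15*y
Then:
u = 0.00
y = 0.00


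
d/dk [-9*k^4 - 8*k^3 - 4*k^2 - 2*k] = -36*k^3 - 24*k^2 - 8*k - 2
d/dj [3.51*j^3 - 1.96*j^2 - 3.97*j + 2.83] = 10.53*j^2 - 3.92*j - 3.97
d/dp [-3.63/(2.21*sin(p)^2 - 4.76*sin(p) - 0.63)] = (16.0446*sin(p) - 17.2788)*cos(p)/(-2.21*sin(p)^2 + 4.76*sin(p) + 0.63)^2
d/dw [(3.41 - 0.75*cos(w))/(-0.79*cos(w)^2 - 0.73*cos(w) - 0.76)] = (0.5925*cos(w)^2 - 5.3878*cos(w) - 3.0593)*sin(w)/(0.6241*cos(w)^4 + 1.1534*cos(w)^3 + 1.7337*cos(w)^2 + 1.1096*cos(w) + 0.5776)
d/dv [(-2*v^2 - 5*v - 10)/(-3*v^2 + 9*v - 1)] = (-33*v^2 - 56*v + 95)/(9*v^4 - 54*v^3 + 87*v^2 - 18*v + 1)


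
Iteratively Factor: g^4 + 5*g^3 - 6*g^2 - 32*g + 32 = (g - 1)*(g^3 + 6*g^2 - 32) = (g - 1)*(g + 4)*(g^2 + 2*g - 8) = (g - 2)*(g - 1)*(g + 4)*(g + 4)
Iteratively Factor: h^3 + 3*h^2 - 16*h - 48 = (h + 4)*(h^2 - h - 12) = (h - 4)*(h + 4)*(h + 3)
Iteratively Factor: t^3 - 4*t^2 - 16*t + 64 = (t - 4)*(t^2 - 16) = (t - 4)^2*(t + 4)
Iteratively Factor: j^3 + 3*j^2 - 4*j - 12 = (j + 3)*(j^2 - 4) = (j - 2)*(j + 3)*(j + 2)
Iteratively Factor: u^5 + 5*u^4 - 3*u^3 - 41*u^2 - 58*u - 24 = (u + 1)*(u^4 + 4*u^3 - 7*u^2 - 34*u - 24) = (u - 3)*(u + 1)*(u^3 + 7*u^2 + 14*u + 8) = (u - 3)*(u + 1)^2*(u^2 + 6*u + 8) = (u - 3)*(u + 1)^2*(u + 4)*(u + 2)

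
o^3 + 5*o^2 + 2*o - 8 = (o - 1)*(o + 2)*(o + 4)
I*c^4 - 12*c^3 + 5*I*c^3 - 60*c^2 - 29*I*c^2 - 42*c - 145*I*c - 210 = (c + 5)*(c + 6*I)*(c + 7*I)*(I*c + 1)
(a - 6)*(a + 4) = a^2 - 2*a - 24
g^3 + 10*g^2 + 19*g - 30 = (g - 1)*(g + 5)*(g + 6)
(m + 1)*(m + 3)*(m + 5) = m^3 + 9*m^2 + 23*m + 15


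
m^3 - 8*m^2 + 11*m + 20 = (m - 5)*(m - 4)*(m + 1)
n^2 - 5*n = n*(n - 5)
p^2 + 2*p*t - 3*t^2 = (p - t)*(p + 3*t)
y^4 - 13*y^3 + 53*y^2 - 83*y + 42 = (y - 7)*(y - 3)*(y - 2)*(y - 1)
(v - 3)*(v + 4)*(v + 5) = v^3 + 6*v^2 - 7*v - 60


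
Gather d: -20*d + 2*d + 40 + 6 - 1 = 45 - 18*d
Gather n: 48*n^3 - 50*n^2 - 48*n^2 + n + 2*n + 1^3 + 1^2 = 48*n^3 - 98*n^2 + 3*n + 2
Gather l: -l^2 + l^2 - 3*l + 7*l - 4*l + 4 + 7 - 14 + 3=0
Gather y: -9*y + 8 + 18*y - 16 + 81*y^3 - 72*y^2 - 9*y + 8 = 81*y^3 - 72*y^2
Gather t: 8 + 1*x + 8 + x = 2*x + 16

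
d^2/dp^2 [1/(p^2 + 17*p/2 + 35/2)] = 4*(-4*p^2 - 34*p + (4*p + 17)^2 - 70)/(2*p^2 + 17*p + 35)^3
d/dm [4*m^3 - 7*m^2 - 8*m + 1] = 12*m^2 - 14*m - 8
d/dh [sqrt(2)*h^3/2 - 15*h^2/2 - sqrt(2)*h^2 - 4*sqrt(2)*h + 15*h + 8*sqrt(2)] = 3*sqrt(2)*h^2/2 - 15*h - 2*sqrt(2)*h - 4*sqrt(2) + 15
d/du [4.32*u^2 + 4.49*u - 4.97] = 8.64*u + 4.49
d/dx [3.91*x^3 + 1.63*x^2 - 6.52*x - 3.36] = 11.73*x^2 + 3.26*x - 6.52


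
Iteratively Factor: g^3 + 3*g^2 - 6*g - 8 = (g + 1)*(g^2 + 2*g - 8) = (g + 1)*(g + 4)*(g - 2)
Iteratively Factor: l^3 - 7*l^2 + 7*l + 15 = (l - 3)*(l^2 - 4*l - 5) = (l - 5)*(l - 3)*(l + 1)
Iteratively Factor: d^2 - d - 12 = (d - 4)*(d + 3)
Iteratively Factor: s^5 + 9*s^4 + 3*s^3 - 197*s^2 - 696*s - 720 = (s + 3)*(s^4 + 6*s^3 - 15*s^2 - 152*s - 240) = (s + 3)^2*(s^3 + 3*s^2 - 24*s - 80) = (s + 3)^2*(s + 4)*(s^2 - s - 20) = (s + 3)^2*(s + 4)^2*(s - 5)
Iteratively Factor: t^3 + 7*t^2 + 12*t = (t + 4)*(t^2 + 3*t) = t*(t + 4)*(t + 3)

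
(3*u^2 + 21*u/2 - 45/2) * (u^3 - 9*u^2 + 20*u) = 3*u^5 - 33*u^4/2 - 57*u^3 + 825*u^2/2 - 450*u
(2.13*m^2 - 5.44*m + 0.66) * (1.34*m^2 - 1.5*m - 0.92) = 2.8542*m^4 - 10.4846*m^3 + 7.0848*m^2 + 4.0148*m - 0.6072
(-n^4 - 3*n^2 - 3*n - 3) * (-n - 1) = n^5 + n^4 + 3*n^3 + 6*n^2 + 6*n + 3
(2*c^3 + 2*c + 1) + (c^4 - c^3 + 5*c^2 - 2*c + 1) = c^4 + c^3 + 5*c^2 + 2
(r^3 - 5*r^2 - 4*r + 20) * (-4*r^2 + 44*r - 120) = -4*r^5 + 64*r^4 - 324*r^3 + 344*r^2 + 1360*r - 2400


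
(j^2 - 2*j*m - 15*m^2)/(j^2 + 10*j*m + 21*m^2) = (j - 5*m)/(j + 7*m)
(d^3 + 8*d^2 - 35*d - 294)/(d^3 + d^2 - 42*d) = (d + 7)/d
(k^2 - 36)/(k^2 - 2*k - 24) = (k + 6)/(k + 4)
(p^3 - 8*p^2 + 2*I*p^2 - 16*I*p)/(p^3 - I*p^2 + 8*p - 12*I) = p*(p^2 + 2*p*(-4 + I) - 16*I)/(p^3 - I*p^2 + 8*p - 12*I)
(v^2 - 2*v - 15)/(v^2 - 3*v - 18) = (v - 5)/(v - 6)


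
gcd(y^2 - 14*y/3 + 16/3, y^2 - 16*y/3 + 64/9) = y - 8/3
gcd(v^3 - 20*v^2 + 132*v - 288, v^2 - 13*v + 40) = v - 8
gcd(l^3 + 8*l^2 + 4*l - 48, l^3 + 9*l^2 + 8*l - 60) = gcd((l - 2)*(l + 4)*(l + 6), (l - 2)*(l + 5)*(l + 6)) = l^2 + 4*l - 12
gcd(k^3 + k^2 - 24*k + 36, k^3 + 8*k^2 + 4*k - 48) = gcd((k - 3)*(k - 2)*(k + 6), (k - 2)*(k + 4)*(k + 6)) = k^2 + 4*k - 12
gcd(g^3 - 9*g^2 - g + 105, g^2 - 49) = g - 7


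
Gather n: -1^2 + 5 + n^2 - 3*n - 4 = n^2 - 3*n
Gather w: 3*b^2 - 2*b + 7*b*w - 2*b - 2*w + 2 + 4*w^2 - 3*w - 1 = 3*b^2 - 4*b + 4*w^2 + w*(7*b - 5) + 1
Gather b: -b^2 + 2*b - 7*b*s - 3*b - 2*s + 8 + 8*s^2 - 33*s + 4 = -b^2 + b*(-7*s - 1) + 8*s^2 - 35*s + 12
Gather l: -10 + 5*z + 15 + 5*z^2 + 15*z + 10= 5*z^2 + 20*z + 15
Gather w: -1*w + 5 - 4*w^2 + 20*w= -4*w^2 + 19*w + 5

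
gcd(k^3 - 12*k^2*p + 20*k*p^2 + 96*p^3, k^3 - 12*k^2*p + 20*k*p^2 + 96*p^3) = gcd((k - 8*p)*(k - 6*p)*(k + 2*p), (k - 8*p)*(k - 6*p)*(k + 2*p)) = k^3 - 12*k^2*p + 20*k*p^2 + 96*p^3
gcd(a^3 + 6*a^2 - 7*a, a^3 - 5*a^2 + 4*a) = a^2 - a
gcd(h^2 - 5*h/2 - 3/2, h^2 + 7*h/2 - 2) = 1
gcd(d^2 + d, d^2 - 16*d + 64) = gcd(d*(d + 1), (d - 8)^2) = 1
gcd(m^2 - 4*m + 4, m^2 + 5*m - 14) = m - 2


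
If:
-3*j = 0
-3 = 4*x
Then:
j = 0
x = -3/4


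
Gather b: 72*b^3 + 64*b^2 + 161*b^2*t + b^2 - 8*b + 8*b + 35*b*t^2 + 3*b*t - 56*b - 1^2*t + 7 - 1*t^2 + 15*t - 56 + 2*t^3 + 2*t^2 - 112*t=72*b^3 + b^2*(161*t + 65) + b*(35*t^2 + 3*t - 56) + 2*t^3 + t^2 - 98*t - 49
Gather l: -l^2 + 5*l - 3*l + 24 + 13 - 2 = -l^2 + 2*l + 35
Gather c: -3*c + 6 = 6 - 3*c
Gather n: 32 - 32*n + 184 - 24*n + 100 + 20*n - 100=216 - 36*n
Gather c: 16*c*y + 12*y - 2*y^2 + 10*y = 16*c*y - 2*y^2 + 22*y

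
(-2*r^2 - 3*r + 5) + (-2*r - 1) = -2*r^2 - 5*r + 4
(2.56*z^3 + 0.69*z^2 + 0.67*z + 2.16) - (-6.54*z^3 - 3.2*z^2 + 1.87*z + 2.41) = 9.1*z^3 + 3.89*z^2 - 1.2*z - 0.25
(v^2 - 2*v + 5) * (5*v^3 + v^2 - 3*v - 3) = 5*v^5 - 9*v^4 + 20*v^3 + 8*v^2 - 9*v - 15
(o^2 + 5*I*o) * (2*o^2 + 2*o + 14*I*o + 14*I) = 2*o^4 + 2*o^3 + 24*I*o^3 - 70*o^2 + 24*I*o^2 - 70*o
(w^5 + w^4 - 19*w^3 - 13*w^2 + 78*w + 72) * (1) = w^5 + w^4 - 19*w^3 - 13*w^2 + 78*w + 72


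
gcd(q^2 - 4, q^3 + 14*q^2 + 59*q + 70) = q + 2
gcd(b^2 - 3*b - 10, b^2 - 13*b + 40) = b - 5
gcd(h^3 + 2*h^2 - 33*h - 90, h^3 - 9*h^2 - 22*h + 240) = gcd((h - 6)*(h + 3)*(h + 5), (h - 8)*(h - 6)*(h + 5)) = h^2 - h - 30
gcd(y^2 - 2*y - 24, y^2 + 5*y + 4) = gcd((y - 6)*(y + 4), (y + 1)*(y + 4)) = y + 4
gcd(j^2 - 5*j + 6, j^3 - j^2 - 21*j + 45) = j - 3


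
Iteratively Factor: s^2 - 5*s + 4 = (s - 1)*(s - 4)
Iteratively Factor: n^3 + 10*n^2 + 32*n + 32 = (n + 4)*(n^2 + 6*n + 8) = (n + 2)*(n + 4)*(n + 4)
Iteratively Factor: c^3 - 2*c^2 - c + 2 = (c - 1)*(c^2 - c - 2) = (c - 1)*(c + 1)*(c - 2)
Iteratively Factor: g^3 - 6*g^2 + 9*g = (g - 3)*(g^2 - 3*g) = g*(g - 3)*(g - 3)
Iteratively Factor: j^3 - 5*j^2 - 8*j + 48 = (j + 3)*(j^2 - 8*j + 16) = (j - 4)*(j + 3)*(j - 4)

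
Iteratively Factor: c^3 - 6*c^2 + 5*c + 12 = (c + 1)*(c^2 - 7*c + 12) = (c - 3)*(c + 1)*(c - 4)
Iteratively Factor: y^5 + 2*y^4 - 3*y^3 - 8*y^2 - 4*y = (y)*(y^4 + 2*y^3 - 3*y^2 - 8*y - 4) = y*(y + 2)*(y^3 - 3*y - 2) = y*(y + 1)*(y + 2)*(y^2 - y - 2) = y*(y - 2)*(y + 1)*(y + 2)*(y + 1)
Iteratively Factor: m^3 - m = (m + 1)*(m^2 - m) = (m - 1)*(m + 1)*(m)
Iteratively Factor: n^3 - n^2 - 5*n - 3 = (n - 3)*(n^2 + 2*n + 1) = (n - 3)*(n + 1)*(n + 1)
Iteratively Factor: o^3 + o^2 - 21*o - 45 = (o - 5)*(o^2 + 6*o + 9) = (o - 5)*(o + 3)*(o + 3)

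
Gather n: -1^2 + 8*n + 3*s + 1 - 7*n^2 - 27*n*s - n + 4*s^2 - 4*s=-7*n^2 + n*(7 - 27*s) + 4*s^2 - s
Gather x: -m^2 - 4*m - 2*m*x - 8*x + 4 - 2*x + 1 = -m^2 - 4*m + x*(-2*m - 10) + 5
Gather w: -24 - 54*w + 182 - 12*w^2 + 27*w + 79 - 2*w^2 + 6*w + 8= -14*w^2 - 21*w + 245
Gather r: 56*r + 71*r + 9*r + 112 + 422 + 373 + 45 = 136*r + 952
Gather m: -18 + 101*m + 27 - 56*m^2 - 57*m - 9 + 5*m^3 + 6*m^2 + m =5*m^3 - 50*m^2 + 45*m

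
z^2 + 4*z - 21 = (z - 3)*(z + 7)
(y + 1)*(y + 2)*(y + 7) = y^3 + 10*y^2 + 23*y + 14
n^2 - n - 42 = (n - 7)*(n + 6)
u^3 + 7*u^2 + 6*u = u*(u + 1)*(u + 6)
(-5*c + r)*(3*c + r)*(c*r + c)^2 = -15*c^4*r^2 - 30*c^4*r - 15*c^4 - 2*c^3*r^3 - 4*c^3*r^2 - 2*c^3*r + c^2*r^4 + 2*c^2*r^3 + c^2*r^2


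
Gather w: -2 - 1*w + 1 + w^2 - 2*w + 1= w^2 - 3*w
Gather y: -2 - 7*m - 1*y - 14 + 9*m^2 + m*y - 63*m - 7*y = 9*m^2 - 70*m + y*(m - 8) - 16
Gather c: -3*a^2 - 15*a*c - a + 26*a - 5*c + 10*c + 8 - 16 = -3*a^2 + 25*a + c*(5 - 15*a) - 8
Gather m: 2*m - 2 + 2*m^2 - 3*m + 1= 2*m^2 - m - 1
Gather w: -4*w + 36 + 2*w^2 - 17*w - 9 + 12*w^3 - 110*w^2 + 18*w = 12*w^3 - 108*w^2 - 3*w + 27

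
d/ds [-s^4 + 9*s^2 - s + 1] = -4*s^3 + 18*s - 1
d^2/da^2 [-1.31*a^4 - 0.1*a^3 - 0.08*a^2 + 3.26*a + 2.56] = -15.72*a^2 - 0.6*a - 0.16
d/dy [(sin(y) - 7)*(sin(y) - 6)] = (2*sin(y) - 13)*cos(y)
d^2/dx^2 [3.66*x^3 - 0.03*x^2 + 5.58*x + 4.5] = 21.96*x - 0.06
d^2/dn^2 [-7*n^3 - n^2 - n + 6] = -42*n - 2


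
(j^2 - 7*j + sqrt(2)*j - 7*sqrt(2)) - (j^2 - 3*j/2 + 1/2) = -11*j/2 + sqrt(2)*j - 7*sqrt(2) - 1/2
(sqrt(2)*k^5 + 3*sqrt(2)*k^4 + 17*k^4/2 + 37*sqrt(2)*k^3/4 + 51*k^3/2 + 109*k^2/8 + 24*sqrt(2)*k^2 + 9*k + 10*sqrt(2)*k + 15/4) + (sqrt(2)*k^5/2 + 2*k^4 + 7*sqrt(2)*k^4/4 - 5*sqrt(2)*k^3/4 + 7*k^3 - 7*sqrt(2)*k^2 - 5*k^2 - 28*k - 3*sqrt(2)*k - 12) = 3*sqrt(2)*k^5/2 + 19*sqrt(2)*k^4/4 + 21*k^4/2 + 8*sqrt(2)*k^3 + 65*k^3/2 + 69*k^2/8 + 17*sqrt(2)*k^2 - 19*k + 7*sqrt(2)*k - 33/4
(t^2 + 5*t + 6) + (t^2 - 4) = 2*t^2 + 5*t + 2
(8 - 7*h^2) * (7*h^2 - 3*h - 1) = -49*h^4 + 21*h^3 + 63*h^2 - 24*h - 8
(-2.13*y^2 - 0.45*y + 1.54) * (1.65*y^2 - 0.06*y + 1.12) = -3.5145*y^4 - 0.6147*y^3 + 0.1824*y^2 - 0.5964*y + 1.7248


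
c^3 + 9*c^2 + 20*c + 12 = (c + 1)*(c + 2)*(c + 6)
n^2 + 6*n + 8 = (n + 2)*(n + 4)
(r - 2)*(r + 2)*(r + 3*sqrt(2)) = r^3 + 3*sqrt(2)*r^2 - 4*r - 12*sqrt(2)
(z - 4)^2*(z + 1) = z^3 - 7*z^2 + 8*z + 16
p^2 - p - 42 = (p - 7)*(p + 6)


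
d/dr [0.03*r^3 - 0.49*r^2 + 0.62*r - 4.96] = 0.09*r^2 - 0.98*r + 0.62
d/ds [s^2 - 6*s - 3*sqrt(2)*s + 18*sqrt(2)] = 2*s - 6 - 3*sqrt(2)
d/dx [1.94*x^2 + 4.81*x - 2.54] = 3.88*x + 4.81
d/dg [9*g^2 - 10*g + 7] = 18*g - 10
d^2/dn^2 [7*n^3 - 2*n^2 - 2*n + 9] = 42*n - 4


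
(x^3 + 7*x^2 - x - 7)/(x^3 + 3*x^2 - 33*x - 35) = (x - 1)/(x - 5)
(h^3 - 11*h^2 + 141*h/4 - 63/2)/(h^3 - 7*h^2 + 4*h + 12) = (h^2 - 5*h + 21/4)/(h^2 - h - 2)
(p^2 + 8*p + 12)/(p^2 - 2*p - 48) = (p + 2)/(p - 8)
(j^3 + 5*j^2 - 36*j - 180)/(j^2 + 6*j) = j - 1 - 30/j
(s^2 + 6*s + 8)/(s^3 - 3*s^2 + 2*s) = (s^2 + 6*s + 8)/(s*(s^2 - 3*s + 2))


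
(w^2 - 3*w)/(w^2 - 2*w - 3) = w/(w + 1)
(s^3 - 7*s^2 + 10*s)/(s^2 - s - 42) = s*(-s^2 + 7*s - 10)/(-s^2 + s + 42)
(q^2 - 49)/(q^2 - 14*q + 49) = (q + 7)/(q - 7)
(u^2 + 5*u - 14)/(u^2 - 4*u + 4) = (u + 7)/(u - 2)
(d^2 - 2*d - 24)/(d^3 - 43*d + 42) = (d + 4)/(d^2 + 6*d - 7)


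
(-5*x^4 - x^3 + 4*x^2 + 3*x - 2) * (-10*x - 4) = 50*x^5 + 30*x^4 - 36*x^3 - 46*x^2 + 8*x + 8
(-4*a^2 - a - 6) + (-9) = -4*a^2 - a - 15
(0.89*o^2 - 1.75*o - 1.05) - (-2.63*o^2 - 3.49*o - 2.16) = 3.52*o^2 + 1.74*o + 1.11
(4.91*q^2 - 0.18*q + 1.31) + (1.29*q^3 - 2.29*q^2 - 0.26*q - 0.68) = 1.29*q^3 + 2.62*q^2 - 0.44*q + 0.63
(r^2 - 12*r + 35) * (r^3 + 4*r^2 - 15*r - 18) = r^5 - 8*r^4 - 28*r^3 + 302*r^2 - 309*r - 630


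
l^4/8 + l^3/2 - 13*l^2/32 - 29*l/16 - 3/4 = (l/4 + 1)*(l/2 + 1/4)*(l - 2)*(l + 3/2)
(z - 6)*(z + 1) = z^2 - 5*z - 6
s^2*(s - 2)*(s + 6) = s^4 + 4*s^3 - 12*s^2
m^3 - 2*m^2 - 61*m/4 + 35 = (m - 7/2)*(m - 5/2)*(m + 4)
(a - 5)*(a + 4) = a^2 - a - 20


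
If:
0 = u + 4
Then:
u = -4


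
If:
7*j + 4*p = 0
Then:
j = -4*p/7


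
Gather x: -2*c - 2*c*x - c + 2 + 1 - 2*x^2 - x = -3*c - 2*x^2 + x*(-2*c - 1) + 3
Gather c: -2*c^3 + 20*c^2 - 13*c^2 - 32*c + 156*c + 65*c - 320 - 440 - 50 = -2*c^3 + 7*c^2 + 189*c - 810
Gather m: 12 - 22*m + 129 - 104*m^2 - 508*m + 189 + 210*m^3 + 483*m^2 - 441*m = 210*m^3 + 379*m^2 - 971*m + 330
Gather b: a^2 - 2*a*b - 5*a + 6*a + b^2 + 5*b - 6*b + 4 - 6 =a^2 + a + b^2 + b*(-2*a - 1) - 2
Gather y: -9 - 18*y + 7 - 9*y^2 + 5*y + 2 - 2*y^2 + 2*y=-11*y^2 - 11*y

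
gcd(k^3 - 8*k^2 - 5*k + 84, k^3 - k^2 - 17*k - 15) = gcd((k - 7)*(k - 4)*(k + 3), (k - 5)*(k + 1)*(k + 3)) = k + 3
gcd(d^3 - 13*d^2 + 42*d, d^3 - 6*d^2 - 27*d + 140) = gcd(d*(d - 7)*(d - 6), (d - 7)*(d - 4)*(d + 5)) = d - 7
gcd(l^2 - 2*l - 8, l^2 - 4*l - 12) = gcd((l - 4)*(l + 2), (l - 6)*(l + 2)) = l + 2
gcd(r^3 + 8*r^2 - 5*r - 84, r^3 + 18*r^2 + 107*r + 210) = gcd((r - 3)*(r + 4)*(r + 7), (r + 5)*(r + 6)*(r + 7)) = r + 7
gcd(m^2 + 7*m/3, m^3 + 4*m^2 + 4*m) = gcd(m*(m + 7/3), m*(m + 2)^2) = m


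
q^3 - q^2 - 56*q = q*(q - 8)*(q + 7)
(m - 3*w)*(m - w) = m^2 - 4*m*w + 3*w^2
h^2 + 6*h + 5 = (h + 1)*(h + 5)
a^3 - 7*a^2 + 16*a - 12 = (a - 3)*(a - 2)^2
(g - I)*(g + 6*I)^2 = g^3 + 11*I*g^2 - 24*g + 36*I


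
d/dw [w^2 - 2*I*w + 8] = 2*w - 2*I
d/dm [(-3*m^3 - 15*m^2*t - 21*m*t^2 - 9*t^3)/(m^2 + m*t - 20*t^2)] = 3*(-m^4 - 2*m^3*t + 62*m^2*t^2 + 206*m*t^3 + 143*t^4)/(m^4 + 2*m^3*t - 39*m^2*t^2 - 40*m*t^3 + 400*t^4)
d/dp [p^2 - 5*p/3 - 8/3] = 2*p - 5/3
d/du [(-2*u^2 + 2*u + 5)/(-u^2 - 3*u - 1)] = (8*u^2 + 14*u + 13)/(u^4 + 6*u^3 + 11*u^2 + 6*u + 1)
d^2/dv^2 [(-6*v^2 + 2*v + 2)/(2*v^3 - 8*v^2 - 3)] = 4*(-12*v^6 + 12*v^5 - 24*v^4 - 190*v^3 + 444*v^2 - 54*v - 51)/(8*v^9 - 96*v^8 + 384*v^7 - 548*v^6 + 288*v^5 - 576*v^4 + 54*v^3 - 216*v^2 - 27)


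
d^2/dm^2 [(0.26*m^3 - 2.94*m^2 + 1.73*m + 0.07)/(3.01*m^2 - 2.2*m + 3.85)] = (3.5527136788005e-15*m^5 + 5.6843418860808e-14*m^4 - 11.0986340000001*m^3 + 195.013182*m^2 - 99.94677*m - 58.79489)/(27.270901*m^6 - 59.79666*m^5 + 148.349355*m^4 - 163.6162*m^3 + 189.749175*m^2 - 97.8285*m + 57.066625)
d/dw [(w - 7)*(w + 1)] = 2*w - 6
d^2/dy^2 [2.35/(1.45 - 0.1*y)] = -0.047/(0.1*y - 1.45)^3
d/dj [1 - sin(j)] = -cos(j)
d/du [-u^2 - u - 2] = -2*u - 1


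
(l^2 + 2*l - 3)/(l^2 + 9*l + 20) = (l^2 + 2*l - 3)/(l^2 + 9*l + 20)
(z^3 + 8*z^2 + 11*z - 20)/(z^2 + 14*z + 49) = (z^3 + 8*z^2 + 11*z - 20)/(z^2 + 14*z + 49)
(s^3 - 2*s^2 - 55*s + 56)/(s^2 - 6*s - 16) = (s^2 + 6*s - 7)/(s + 2)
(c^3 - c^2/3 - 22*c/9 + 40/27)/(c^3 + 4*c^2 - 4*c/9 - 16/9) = (9*c^2 + 3*c - 20)/(3*(3*c^2 + 14*c + 8))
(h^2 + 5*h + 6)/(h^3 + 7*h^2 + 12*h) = (h + 2)/(h*(h + 4))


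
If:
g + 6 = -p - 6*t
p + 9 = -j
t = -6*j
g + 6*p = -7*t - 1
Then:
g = -1817/11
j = -50/11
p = -49/11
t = 300/11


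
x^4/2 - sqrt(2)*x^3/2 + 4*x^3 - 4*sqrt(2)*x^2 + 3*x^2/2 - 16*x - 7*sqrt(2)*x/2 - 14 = (x/2 + 1/2)*(x + 7)*(x - 2*sqrt(2))*(x + sqrt(2))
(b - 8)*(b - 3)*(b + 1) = b^3 - 10*b^2 + 13*b + 24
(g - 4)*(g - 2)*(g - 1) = g^3 - 7*g^2 + 14*g - 8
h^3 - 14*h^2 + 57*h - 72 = (h - 8)*(h - 3)^2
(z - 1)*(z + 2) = z^2 + z - 2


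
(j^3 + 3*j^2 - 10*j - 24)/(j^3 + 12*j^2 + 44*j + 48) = (j - 3)/(j + 6)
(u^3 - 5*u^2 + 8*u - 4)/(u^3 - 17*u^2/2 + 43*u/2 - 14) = 2*(u^2 - 4*u + 4)/(2*u^2 - 15*u + 28)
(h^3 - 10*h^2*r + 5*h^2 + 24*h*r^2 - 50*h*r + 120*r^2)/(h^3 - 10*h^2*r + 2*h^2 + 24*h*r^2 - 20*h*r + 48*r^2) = (h + 5)/(h + 2)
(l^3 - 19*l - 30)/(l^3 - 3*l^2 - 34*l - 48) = (l - 5)/(l - 8)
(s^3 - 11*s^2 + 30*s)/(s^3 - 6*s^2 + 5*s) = (s - 6)/(s - 1)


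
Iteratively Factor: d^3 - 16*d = (d - 4)*(d^2 + 4*d) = (d - 4)*(d + 4)*(d)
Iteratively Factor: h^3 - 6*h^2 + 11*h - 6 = (h - 1)*(h^2 - 5*h + 6) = (h - 2)*(h - 1)*(h - 3)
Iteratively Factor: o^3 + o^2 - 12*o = (o)*(o^2 + o - 12) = o*(o - 3)*(o + 4)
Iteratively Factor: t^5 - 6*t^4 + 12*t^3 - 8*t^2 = (t - 2)*(t^4 - 4*t^3 + 4*t^2) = t*(t - 2)*(t^3 - 4*t^2 + 4*t) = t*(t - 2)^2*(t^2 - 2*t) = t*(t - 2)^3*(t)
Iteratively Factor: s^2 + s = (s)*(s + 1)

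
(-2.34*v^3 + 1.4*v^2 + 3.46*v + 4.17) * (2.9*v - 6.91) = -6.786*v^4 + 20.2294*v^3 + 0.359999999999999*v^2 - 11.8156*v - 28.8147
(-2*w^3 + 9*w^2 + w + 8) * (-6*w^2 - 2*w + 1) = 12*w^5 - 50*w^4 - 26*w^3 - 41*w^2 - 15*w + 8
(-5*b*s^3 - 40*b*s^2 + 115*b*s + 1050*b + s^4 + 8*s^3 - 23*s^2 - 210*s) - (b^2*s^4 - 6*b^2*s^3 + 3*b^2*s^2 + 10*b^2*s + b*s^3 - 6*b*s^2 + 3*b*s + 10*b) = -b^2*s^4 + 6*b^2*s^3 - 3*b^2*s^2 - 10*b^2*s - 6*b*s^3 - 34*b*s^2 + 112*b*s + 1040*b + s^4 + 8*s^3 - 23*s^2 - 210*s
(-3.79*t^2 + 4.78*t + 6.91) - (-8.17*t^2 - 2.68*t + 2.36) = 4.38*t^2 + 7.46*t + 4.55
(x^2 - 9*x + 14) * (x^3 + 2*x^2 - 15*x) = x^5 - 7*x^4 - 19*x^3 + 163*x^2 - 210*x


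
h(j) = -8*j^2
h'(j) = -16*j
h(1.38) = -15.24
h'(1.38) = -22.08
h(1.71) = -23.39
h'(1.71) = -27.36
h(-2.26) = -40.86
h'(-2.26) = 36.16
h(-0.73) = -4.26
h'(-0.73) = 11.68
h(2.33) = -43.43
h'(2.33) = -37.28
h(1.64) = -21.52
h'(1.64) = -26.24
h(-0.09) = -0.06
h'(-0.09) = 1.44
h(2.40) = -46.08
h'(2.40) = -38.40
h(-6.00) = -288.00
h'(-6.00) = 96.00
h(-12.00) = -1152.00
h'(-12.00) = 192.00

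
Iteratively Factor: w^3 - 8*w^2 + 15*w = (w)*(w^2 - 8*w + 15) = w*(w - 5)*(w - 3)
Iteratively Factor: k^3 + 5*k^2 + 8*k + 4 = (k + 1)*(k^2 + 4*k + 4) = (k + 1)*(k + 2)*(k + 2)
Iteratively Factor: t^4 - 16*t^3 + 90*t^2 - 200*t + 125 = (t - 5)*(t^3 - 11*t^2 + 35*t - 25) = (t - 5)^2*(t^2 - 6*t + 5) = (t - 5)^2*(t - 1)*(t - 5)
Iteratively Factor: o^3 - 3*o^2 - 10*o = (o + 2)*(o^2 - 5*o) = o*(o + 2)*(o - 5)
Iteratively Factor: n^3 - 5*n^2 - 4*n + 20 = (n - 2)*(n^2 - 3*n - 10) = (n - 5)*(n - 2)*(n + 2)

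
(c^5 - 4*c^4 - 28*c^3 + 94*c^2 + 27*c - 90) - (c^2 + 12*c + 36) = c^5 - 4*c^4 - 28*c^3 + 93*c^2 + 15*c - 126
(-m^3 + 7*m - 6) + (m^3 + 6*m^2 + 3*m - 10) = 6*m^2 + 10*m - 16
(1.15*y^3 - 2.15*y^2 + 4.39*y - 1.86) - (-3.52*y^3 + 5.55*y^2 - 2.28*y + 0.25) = 4.67*y^3 - 7.7*y^2 + 6.67*y - 2.11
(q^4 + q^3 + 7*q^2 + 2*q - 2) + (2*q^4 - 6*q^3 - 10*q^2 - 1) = 3*q^4 - 5*q^3 - 3*q^2 + 2*q - 3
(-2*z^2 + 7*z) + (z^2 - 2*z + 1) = -z^2 + 5*z + 1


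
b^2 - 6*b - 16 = (b - 8)*(b + 2)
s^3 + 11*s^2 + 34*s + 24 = (s + 1)*(s + 4)*(s + 6)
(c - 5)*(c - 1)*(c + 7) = c^3 + c^2 - 37*c + 35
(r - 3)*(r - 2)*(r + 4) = r^3 - r^2 - 14*r + 24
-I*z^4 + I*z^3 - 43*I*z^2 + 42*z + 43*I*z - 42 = (z - 1)*(z - 7*I)*(z + 6*I)*(-I*z + 1)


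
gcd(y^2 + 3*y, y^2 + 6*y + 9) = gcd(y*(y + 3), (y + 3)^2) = y + 3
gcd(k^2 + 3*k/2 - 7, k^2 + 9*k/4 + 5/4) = 1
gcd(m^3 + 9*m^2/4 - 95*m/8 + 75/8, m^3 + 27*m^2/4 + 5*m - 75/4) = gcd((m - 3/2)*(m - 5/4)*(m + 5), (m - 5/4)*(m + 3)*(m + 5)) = m^2 + 15*m/4 - 25/4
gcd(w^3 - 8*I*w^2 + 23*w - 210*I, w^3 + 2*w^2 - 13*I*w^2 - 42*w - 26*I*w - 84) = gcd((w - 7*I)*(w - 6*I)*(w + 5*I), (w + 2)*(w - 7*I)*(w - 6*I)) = w^2 - 13*I*w - 42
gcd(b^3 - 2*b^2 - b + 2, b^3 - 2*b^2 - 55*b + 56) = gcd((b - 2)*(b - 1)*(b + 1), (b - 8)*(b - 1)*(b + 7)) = b - 1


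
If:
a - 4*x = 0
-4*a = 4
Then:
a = -1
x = -1/4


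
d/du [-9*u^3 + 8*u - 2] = 8 - 27*u^2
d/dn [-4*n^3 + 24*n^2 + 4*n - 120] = -12*n^2 + 48*n + 4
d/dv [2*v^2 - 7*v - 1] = 4*v - 7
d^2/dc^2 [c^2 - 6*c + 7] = 2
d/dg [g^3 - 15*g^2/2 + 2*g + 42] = 3*g^2 - 15*g + 2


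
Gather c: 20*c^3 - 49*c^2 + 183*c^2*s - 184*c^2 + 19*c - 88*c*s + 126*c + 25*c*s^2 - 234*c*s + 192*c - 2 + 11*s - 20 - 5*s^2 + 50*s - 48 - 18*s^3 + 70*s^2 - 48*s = 20*c^3 + c^2*(183*s - 233) + c*(25*s^2 - 322*s + 337) - 18*s^3 + 65*s^2 + 13*s - 70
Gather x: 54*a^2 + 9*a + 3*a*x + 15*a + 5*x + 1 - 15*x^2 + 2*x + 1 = 54*a^2 + 24*a - 15*x^2 + x*(3*a + 7) + 2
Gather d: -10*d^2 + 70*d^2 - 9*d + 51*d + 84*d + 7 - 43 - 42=60*d^2 + 126*d - 78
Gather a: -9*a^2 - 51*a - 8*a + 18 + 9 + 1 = -9*a^2 - 59*a + 28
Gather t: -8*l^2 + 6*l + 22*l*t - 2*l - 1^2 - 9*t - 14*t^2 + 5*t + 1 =-8*l^2 + 4*l - 14*t^2 + t*(22*l - 4)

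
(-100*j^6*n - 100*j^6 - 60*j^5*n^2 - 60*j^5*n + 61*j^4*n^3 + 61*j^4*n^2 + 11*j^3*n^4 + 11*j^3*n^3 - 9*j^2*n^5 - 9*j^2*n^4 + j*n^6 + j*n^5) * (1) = -100*j^6*n - 100*j^6 - 60*j^5*n^2 - 60*j^5*n + 61*j^4*n^3 + 61*j^4*n^2 + 11*j^3*n^4 + 11*j^3*n^3 - 9*j^2*n^5 - 9*j^2*n^4 + j*n^6 + j*n^5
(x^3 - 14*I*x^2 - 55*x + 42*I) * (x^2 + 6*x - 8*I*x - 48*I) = x^5 + 6*x^4 - 22*I*x^4 - 167*x^3 - 132*I*x^3 - 1002*x^2 + 482*I*x^2 + 336*x + 2892*I*x + 2016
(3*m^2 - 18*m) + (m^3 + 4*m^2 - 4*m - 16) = m^3 + 7*m^2 - 22*m - 16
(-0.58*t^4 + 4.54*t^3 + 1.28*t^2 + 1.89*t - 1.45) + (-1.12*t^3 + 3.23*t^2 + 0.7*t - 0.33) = -0.58*t^4 + 3.42*t^3 + 4.51*t^2 + 2.59*t - 1.78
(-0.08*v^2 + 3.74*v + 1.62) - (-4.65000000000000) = -0.08*v^2 + 3.74*v + 6.27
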